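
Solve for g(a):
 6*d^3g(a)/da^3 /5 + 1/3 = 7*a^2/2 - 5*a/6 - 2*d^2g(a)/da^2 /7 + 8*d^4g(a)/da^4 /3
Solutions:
 g(a) = C1 + C2*a + C3*exp(a*(63 - sqrt(12369))/280) + C4*exp(a*(63 + sqrt(12369))/280) + 49*a^4/48 - 6349*a^3/360 + 67193*a^2/200


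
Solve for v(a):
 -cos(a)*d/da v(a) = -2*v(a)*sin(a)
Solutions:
 v(a) = C1/cos(a)^2


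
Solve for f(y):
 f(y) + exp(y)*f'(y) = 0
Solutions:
 f(y) = C1*exp(exp(-y))


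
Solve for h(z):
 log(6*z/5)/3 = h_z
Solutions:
 h(z) = C1 + z*log(z)/3 - z*log(5)/3 - z/3 + z*log(6)/3


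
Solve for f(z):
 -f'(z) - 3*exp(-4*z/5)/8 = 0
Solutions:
 f(z) = C1 + 15*exp(-4*z/5)/32


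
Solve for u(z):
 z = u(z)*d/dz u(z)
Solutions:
 u(z) = -sqrt(C1 + z^2)
 u(z) = sqrt(C1 + z^2)


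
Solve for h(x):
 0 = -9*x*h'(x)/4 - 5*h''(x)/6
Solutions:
 h(x) = C1 + C2*erf(3*sqrt(15)*x/10)


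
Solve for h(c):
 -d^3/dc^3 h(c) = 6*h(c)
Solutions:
 h(c) = C3*exp(-6^(1/3)*c) + (C1*sin(2^(1/3)*3^(5/6)*c/2) + C2*cos(2^(1/3)*3^(5/6)*c/2))*exp(6^(1/3)*c/2)


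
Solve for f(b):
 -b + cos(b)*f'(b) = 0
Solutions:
 f(b) = C1 + Integral(b/cos(b), b)


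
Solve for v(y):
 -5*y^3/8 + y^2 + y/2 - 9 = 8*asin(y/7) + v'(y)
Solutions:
 v(y) = C1 - 5*y^4/32 + y^3/3 + y^2/4 - 8*y*asin(y/7) - 9*y - 8*sqrt(49 - y^2)


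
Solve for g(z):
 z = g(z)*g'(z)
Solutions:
 g(z) = -sqrt(C1 + z^2)
 g(z) = sqrt(C1 + z^2)


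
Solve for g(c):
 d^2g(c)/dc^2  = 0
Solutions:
 g(c) = C1 + C2*c


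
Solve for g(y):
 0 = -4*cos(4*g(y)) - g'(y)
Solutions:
 g(y) = -asin((C1 + exp(32*y))/(C1 - exp(32*y)))/4 + pi/4
 g(y) = asin((C1 + exp(32*y))/(C1 - exp(32*y)))/4


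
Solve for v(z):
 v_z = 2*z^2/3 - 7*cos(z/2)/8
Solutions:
 v(z) = C1 + 2*z^3/9 - 7*sin(z/2)/4


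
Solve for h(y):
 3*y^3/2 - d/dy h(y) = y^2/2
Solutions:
 h(y) = C1 + 3*y^4/8 - y^3/6


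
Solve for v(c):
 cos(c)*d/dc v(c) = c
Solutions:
 v(c) = C1 + Integral(c/cos(c), c)


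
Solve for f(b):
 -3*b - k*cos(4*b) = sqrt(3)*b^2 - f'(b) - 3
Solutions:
 f(b) = C1 + sqrt(3)*b^3/3 + 3*b^2/2 - 3*b + k*sin(4*b)/4


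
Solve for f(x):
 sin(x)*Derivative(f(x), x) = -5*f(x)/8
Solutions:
 f(x) = C1*(cos(x) + 1)^(5/16)/(cos(x) - 1)^(5/16)


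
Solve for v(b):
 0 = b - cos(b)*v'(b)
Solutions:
 v(b) = C1 + Integral(b/cos(b), b)


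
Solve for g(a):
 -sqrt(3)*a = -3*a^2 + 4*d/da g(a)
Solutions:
 g(a) = C1 + a^3/4 - sqrt(3)*a^2/8


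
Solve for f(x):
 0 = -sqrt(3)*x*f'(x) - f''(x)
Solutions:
 f(x) = C1 + C2*erf(sqrt(2)*3^(1/4)*x/2)


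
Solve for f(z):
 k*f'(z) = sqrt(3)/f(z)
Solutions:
 f(z) = -sqrt(C1 + 2*sqrt(3)*z/k)
 f(z) = sqrt(C1 + 2*sqrt(3)*z/k)


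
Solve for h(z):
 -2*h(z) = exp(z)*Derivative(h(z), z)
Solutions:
 h(z) = C1*exp(2*exp(-z))


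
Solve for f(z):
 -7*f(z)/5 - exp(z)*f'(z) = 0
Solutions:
 f(z) = C1*exp(7*exp(-z)/5)


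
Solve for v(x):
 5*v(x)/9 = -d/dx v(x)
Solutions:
 v(x) = C1*exp(-5*x/9)


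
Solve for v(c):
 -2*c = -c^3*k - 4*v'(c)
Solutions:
 v(c) = C1 - c^4*k/16 + c^2/4


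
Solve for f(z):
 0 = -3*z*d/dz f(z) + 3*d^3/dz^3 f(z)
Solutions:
 f(z) = C1 + Integral(C2*airyai(z) + C3*airybi(z), z)


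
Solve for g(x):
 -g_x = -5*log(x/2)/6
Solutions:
 g(x) = C1 + 5*x*log(x)/6 - 5*x/6 - 5*x*log(2)/6


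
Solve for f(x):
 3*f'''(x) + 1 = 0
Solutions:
 f(x) = C1 + C2*x + C3*x^2 - x^3/18


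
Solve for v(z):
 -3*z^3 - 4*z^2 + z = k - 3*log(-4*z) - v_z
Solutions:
 v(z) = C1 + 3*z^4/4 + 4*z^3/3 - z^2/2 + z*(k - 6*log(2) + 3) - 3*z*log(-z)


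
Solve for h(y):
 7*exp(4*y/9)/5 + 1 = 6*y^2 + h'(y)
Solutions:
 h(y) = C1 - 2*y^3 + y + 63*exp(4*y/9)/20


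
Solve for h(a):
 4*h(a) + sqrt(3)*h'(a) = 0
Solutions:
 h(a) = C1*exp(-4*sqrt(3)*a/3)


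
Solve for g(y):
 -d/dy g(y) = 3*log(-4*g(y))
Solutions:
 Integral(1/(log(-_y) + 2*log(2)), (_y, g(y)))/3 = C1 - y


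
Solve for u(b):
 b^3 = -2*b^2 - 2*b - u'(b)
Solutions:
 u(b) = C1 - b^4/4 - 2*b^3/3 - b^2


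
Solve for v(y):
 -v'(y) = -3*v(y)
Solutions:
 v(y) = C1*exp(3*y)


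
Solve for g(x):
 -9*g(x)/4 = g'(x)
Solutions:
 g(x) = C1*exp(-9*x/4)


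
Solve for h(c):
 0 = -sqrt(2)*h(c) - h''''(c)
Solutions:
 h(c) = (C1*sin(2^(5/8)*c/2) + C2*cos(2^(5/8)*c/2))*exp(-2^(5/8)*c/2) + (C3*sin(2^(5/8)*c/2) + C4*cos(2^(5/8)*c/2))*exp(2^(5/8)*c/2)


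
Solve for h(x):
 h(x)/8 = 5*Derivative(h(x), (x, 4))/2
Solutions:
 h(x) = C1*exp(-sqrt(2)*5^(3/4)*x/10) + C2*exp(sqrt(2)*5^(3/4)*x/10) + C3*sin(sqrt(2)*5^(3/4)*x/10) + C4*cos(sqrt(2)*5^(3/4)*x/10)


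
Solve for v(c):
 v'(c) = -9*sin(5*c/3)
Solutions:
 v(c) = C1 + 27*cos(5*c/3)/5


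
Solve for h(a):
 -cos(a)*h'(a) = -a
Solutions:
 h(a) = C1 + Integral(a/cos(a), a)


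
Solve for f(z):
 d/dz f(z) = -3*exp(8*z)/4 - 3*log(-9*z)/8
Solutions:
 f(z) = C1 - 3*z*log(-z)/8 + 3*z*(1 - 2*log(3))/8 - 3*exp(8*z)/32


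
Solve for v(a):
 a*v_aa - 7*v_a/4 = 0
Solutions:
 v(a) = C1 + C2*a^(11/4)


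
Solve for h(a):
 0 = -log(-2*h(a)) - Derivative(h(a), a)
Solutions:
 Integral(1/(log(-_y) + log(2)), (_y, h(a))) = C1 - a


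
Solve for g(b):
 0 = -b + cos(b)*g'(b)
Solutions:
 g(b) = C1 + Integral(b/cos(b), b)


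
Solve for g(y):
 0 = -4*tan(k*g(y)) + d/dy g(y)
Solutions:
 g(y) = Piecewise((-asin(exp(C1*k + 4*k*y))/k + pi/k, Ne(k, 0)), (nan, True))
 g(y) = Piecewise((asin(exp(C1*k + 4*k*y))/k, Ne(k, 0)), (nan, True))


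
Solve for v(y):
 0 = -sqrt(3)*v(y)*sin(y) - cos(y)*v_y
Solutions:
 v(y) = C1*cos(y)^(sqrt(3))


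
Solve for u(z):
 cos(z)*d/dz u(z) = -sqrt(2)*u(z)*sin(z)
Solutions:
 u(z) = C1*cos(z)^(sqrt(2))


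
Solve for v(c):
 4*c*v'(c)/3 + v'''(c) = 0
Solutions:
 v(c) = C1 + Integral(C2*airyai(-6^(2/3)*c/3) + C3*airybi(-6^(2/3)*c/3), c)


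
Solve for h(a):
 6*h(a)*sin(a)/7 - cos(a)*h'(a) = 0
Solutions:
 h(a) = C1/cos(a)^(6/7)


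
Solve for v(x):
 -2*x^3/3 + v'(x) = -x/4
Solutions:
 v(x) = C1 + x^4/6 - x^2/8


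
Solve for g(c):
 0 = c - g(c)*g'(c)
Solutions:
 g(c) = -sqrt(C1 + c^2)
 g(c) = sqrt(C1 + c^2)


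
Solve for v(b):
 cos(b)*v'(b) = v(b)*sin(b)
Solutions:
 v(b) = C1/cos(b)


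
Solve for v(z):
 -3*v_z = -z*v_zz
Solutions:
 v(z) = C1 + C2*z^4


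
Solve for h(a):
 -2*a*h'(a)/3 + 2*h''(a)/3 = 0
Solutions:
 h(a) = C1 + C2*erfi(sqrt(2)*a/2)


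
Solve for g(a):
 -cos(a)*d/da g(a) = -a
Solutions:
 g(a) = C1 + Integral(a/cos(a), a)


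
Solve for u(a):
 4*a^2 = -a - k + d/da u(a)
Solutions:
 u(a) = C1 + 4*a^3/3 + a^2/2 + a*k


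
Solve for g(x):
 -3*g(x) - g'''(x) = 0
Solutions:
 g(x) = C3*exp(-3^(1/3)*x) + (C1*sin(3^(5/6)*x/2) + C2*cos(3^(5/6)*x/2))*exp(3^(1/3)*x/2)


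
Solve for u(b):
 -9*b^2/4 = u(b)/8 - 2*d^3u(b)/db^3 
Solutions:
 u(b) = C3*exp(2^(2/3)*b/4) - 18*b^2 + (C1*sin(2^(2/3)*sqrt(3)*b/8) + C2*cos(2^(2/3)*sqrt(3)*b/8))*exp(-2^(2/3)*b/8)


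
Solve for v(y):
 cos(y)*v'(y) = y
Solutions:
 v(y) = C1 + Integral(y/cos(y), y)


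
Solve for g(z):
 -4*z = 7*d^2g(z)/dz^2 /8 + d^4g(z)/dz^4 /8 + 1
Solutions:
 g(z) = C1 + C2*z + C3*sin(sqrt(7)*z) + C4*cos(sqrt(7)*z) - 16*z^3/21 - 4*z^2/7


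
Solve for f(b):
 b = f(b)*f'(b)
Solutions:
 f(b) = -sqrt(C1 + b^2)
 f(b) = sqrt(C1 + b^2)


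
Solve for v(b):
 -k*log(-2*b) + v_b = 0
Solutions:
 v(b) = C1 + b*k*log(-b) + b*k*(-1 + log(2))


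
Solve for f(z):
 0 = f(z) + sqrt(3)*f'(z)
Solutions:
 f(z) = C1*exp(-sqrt(3)*z/3)


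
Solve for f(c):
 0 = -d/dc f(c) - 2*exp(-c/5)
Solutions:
 f(c) = C1 + 10*exp(-c/5)


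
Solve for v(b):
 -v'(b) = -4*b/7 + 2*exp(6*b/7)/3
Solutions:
 v(b) = C1 + 2*b^2/7 - 7*exp(6*b/7)/9


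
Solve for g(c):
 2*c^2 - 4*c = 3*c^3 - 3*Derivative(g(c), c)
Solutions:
 g(c) = C1 + c^4/4 - 2*c^3/9 + 2*c^2/3


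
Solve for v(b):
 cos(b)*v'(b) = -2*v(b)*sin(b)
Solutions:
 v(b) = C1*cos(b)^2


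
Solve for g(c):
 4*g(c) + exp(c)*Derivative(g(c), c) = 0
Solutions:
 g(c) = C1*exp(4*exp(-c))


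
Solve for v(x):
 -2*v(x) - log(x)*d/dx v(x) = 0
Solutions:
 v(x) = C1*exp(-2*li(x))


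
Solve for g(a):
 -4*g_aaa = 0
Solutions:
 g(a) = C1 + C2*a + C3*a^2


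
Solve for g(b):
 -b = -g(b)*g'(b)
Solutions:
 g(b) = -sqrt(C1 + b^2)
 g(b) = sqrt(C1 + b^2)


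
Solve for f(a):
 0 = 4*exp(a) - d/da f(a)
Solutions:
 f(a) = C1 + 4*exp(a)


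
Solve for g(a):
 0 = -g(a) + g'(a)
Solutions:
 g(a) = C1*exp(a)


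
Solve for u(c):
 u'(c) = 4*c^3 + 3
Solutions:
 u(c) = C1 + c^4 + 3*c


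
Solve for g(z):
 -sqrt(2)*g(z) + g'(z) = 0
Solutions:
 g(z) = C1*exp(sqrt(2)*z)


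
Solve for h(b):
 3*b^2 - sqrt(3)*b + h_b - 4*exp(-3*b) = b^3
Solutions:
 h(b) = C1 + b^4/4 - b^3 + sqrt(3)*b^2/2 - 4*exp(-3*b)/3


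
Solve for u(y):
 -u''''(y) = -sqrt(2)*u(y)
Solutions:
 u(y) = C1*exp(-2^(1/8)*y) + C2*exp(2^(1/8)*y) + C3*sin(2^(1/8)*y) + C4*cos(2^(1/8)*y)


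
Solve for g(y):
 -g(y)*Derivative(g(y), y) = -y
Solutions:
 g(y) = -sqrt(C1 + y^2)
 g(y) = sqrt(C1 + y^2)


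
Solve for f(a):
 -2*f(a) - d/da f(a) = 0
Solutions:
 f(a) = C1*exp(-2*a)


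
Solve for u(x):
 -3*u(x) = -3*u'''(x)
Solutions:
 u(x) = C3*exp(x) + (C1*sin(sqrt(3)*x/2) + C2*cos(sqrt(3)*x/2))*exp(-x/2)


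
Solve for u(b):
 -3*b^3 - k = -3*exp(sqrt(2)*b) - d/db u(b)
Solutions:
 u(b) = C1 + 3*b^4/4 + b*k - 3*sqrt(2)*exp(sqrt(2)*b)/2


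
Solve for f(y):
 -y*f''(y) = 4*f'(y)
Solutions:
 f(y) = C1 + C2/y^3


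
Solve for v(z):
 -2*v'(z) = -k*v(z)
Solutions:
 v(z) = C1*exp(k*z/2)


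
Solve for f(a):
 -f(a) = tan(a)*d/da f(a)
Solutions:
 f(a) = C1/sin(a)


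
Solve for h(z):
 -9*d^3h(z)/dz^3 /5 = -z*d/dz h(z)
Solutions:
 h(z) = C1 + Integral(C2*airyai(15^(1/3)*z/3) + C3*airybi(15^(1/3)*z/3), z)


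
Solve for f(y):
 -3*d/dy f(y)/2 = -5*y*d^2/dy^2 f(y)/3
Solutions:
 f(y) = C1 + C2*y^(19/10)


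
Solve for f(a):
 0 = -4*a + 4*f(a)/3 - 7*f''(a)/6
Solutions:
 f(a) = C1*exp(-2*sqrt(14)*a/7) + C2*exp(2*sqrt(14)*a/7) + 3*a


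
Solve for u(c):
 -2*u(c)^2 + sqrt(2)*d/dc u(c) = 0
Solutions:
 u(c) = -1/(C1 + sqrt(2)*c)


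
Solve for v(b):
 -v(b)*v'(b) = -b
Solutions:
 v(b) = -sqrt(C1 + b^2)
 v(b) = sqrt(C1 + b^2)


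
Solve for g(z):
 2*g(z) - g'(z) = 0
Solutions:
 g(z) = C1*exp(2*z)


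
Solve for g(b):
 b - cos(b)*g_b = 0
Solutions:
 g(b) = C1 + Integral(b/cos(b), b)


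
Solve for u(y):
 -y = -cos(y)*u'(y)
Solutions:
 u(y) = C1 + Integral(y/cos(y), y)


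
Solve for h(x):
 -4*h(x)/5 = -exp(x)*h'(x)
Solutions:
 h(x) = C1*exp(-4*exp(-x)/5)


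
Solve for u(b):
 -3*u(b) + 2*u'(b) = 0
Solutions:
 u(b) = C1*exp(3*b/2)


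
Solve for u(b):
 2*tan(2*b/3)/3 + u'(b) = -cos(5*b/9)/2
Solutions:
 u(b) = C1 + log(cos(2*b/3)) - 9*sin(5*b/9)/10


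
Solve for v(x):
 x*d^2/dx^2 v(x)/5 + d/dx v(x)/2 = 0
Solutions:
 v(x) = C1 + C2/x^(3/2)


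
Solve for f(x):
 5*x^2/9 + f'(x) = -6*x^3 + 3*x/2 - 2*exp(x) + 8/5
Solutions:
 f(x) = C1 - 3*x^4/2 - 5*x^3/27 + 3*x^2/4 + 8*x/5 - 2*exp(x)


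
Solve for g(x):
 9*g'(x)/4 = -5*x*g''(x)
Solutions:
 g(x) = C1 + C2*x^(11/20)


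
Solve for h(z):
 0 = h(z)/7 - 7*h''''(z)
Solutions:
 h(z) = C1*exp(-sqrt(7)*z/7) + C2*exp(sqrt(7)*z/7) + C3*sin(sqrt(7)*z/7) + C4*cos(sqrt(7)*z/7)


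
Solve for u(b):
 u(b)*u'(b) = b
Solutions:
 u(b) = -sqrt(C1 + b^2)
 u(b) = sqrt(C1 + b^2)


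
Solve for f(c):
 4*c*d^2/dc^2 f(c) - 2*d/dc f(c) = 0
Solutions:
 f(c) = C1 + C2*c^(3/2)


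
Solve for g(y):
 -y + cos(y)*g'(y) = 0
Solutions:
 g(y) = C1 + Integral(y/cos(y), y)


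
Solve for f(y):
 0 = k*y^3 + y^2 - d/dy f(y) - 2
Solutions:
 f(y) = C1 + k*y^4/4 + y^3/3 - 2*y


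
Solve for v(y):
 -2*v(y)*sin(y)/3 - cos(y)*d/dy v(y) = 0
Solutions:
 v(y) = C1*cos(y)^(2/3)


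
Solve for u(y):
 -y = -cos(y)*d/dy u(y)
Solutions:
 u(y) = C1 + Integral(y/cos(y), y)


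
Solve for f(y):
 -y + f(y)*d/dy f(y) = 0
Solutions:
 f(y) = -sqrt(C1 + y^2)
 f(y) = sqrt(C1 + y^2)


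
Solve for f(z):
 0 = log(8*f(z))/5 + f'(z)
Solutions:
 5*Integral(1/(log(_y) + 3*log(2)), (_y, f(z))) = C1 - z


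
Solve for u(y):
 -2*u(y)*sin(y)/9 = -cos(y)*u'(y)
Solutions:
 u(y) = C1/cos(y)^(2/9)


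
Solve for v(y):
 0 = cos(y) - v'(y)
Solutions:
 v(y) = C1 + sin(y)


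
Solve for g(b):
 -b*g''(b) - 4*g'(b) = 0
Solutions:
 g(b) = C1 + C2/b^3


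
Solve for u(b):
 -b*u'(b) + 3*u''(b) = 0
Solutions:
 u(b) = C1 + C2*erfi(sqrt(6)*b/6)


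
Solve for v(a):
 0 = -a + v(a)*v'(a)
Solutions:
 v(a) = -sqrt(C1 + a^2)
 v(a) = sqrt(C1 + a^2)


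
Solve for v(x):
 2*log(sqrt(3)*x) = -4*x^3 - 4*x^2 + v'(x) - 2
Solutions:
 v(x) = C1 + x^4 + 4*x^3/3 + 2*x*log(x) + x*log(3)


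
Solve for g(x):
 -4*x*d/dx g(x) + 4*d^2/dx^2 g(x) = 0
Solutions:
 g(x) = C1 + C2*erfi(sqrt(2)*x/2)


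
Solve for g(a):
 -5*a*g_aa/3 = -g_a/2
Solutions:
 g(a) = C1 + C2*a^(13/10)


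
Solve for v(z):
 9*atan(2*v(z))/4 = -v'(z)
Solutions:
 Integral(1/atan(2*_y), (_y, v(z))) = C1 - 9*z/4


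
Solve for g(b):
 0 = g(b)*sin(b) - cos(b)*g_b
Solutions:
 g(b) = C1/cos(b)


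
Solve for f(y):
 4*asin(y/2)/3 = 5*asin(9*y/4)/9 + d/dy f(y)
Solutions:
 f(y) = C1 + 4*y*asin(y/2)/3 - 5*y*asin(9*y/4)/9 + 4*sqrt(4 - y^2)/3 - 5*sqrt(16 - 81*y^2)/81


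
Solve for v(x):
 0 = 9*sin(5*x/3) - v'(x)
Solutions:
 v(x) = C1 - 27*cos(5*x/3)/5


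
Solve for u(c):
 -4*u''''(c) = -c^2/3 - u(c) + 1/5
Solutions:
 u(c) = C1*exp(-sqrt(2)*c/2) + C2*exp(sqrt(2)*c/2) + C3*sin(sqrt(2)*c/2) + C4*cos(sqrt(2)*c/2) - c^2/3 + 1/5


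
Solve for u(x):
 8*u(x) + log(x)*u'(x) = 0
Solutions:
 u(x) = C1*exp(-8*li(x))


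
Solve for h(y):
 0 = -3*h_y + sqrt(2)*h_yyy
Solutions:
 h(y) = C1 + C2*exp(-2^(3/4)*sqrt(3)*y/2) + C3*exp(2^(3/4)*sqrt(3)*y/2)


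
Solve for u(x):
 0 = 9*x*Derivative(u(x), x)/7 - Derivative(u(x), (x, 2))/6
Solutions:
 u(x) = C1 + C2*erfi(3*sqrt(21)*x/7)


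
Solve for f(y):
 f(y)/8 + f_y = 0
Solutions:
 f(y) = C1*exp(-y/8)


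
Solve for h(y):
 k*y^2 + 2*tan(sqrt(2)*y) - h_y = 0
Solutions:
 h(y) = C1 + k*y^3/3 - sqrt(2)*log(cos(sqrt(2)*y))


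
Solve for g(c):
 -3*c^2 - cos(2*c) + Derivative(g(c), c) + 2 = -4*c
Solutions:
 g(c) = C1 + c^3 - 2*c^2 - 2*c + sin(2*c)/2


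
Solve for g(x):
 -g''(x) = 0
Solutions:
 g(x) = C1 + C2*x


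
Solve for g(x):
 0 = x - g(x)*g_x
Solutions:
 g(x) = -sqrt(C1 + x^2)
 g(x) = sqrt(C1 + x^2)


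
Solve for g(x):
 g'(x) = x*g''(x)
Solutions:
 g(x) = C1 + C2*x^2


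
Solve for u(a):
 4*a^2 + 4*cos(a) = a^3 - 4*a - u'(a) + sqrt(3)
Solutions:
 u(a) = C1 + a^4/4 - 4*a^3/3 - 2*a^2 + sqrt(3)*a - 4*sin(a)


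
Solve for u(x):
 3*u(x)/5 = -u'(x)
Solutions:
 u(x) = C1*exp(-3*x/5)


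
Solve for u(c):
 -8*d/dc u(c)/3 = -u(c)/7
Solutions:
 u(c) = C1*exp(3*c/56)


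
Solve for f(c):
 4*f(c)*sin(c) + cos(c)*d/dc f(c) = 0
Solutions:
 f(c) = C1*cos(c)^4


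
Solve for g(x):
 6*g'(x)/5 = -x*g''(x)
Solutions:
 g(x) = C1 + C2/x^(1/5)


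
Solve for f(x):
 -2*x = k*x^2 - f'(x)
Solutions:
 f(x) = C1 + k*x^3/3 + x^2


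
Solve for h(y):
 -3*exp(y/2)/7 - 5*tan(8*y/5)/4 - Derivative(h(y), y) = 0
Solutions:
 h(y) = C1 - 6*exp(y/2)/7 + 25*log(cos(8*y/5))/32


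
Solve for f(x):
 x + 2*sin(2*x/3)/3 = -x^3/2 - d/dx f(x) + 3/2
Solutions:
 f(x) = C1 - x^4/8 - x^2/2 + 3*x/2 + cos(2*x/3)


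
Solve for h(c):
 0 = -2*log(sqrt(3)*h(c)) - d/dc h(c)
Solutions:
 Integral(1/(2*log(_y) + log(3)), (_y, h(c))) = C1 - c


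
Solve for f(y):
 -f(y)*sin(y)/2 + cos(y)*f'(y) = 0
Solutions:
 f(y) = C1/sqrt(cos(y))


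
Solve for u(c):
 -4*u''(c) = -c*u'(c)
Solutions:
 u(c) = C1 + C2*erfi(sqrt(2)*c/4)


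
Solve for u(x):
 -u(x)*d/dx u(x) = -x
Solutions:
 u(x) = -sqrt(C1 + x^2)
 u(x) = sqrt(C1 + x^2)


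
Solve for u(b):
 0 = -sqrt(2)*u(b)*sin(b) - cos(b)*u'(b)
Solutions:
 u(b) = C1*cos(b)^(sqrt(2))


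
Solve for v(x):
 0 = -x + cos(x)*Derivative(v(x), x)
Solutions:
 v(x) = C1 + Integral(x/cos(x), x)


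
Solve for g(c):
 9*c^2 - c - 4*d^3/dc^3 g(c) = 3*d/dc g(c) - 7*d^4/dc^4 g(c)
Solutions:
 g(c) = C1 + C4*exp(c) + c^3 - c^2/6 - 8*c + (C2*sin(5*sqrt(3)*c/14) + C3*cos(5*sqrt(3)*c/14))*exp(-3*c/14)


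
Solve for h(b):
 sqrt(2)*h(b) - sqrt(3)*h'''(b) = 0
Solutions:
 h(b) = C3*exp(2^(1/6)*3^(5/6)*b/3) + (C1*sin(2^(1/6)*3^(1/3)*b/2) + C2*cos(2^(1/6)*3^(1/3)*b/2))*exp(-2^(1/6)*3^(5/6)*b/6)


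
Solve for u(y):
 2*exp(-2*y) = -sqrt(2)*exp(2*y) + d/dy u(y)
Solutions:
 u(y) = C1 + sqrt(2)*exp(2*y)/2 - exp(-2*y)


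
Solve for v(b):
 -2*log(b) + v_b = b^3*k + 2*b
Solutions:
 v(b) = C1 + b^4*k/4 + b^2 + 2*b*log(b) - 2*b


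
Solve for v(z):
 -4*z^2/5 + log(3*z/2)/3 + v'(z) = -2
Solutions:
 v(z) = C1 + 4*z^3/15 - z*log(z)/3 - 5*z/3 - z*log(3)/3 + z*log(2)/3


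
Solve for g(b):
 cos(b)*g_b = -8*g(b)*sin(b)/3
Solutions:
 g(b) = C1*cos(b)^(8/3)


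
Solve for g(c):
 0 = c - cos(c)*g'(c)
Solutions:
 g(c) = C1 + Integral(c/cos(c), c)


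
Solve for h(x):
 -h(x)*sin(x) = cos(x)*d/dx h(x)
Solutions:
 h(x) = C1*cos(x)


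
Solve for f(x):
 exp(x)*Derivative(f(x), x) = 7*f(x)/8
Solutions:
 f(x) = C1*exp(-7*exp(-x)/8)


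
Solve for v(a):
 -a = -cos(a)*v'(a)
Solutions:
 v(a) = C1 + Integral(a/cos(a), a)


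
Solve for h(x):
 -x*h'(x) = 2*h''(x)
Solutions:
 h(x) = C1 + C2*erf(x/2)


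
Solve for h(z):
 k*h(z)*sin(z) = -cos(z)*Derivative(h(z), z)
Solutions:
 h(z) = C1*exp(k*log(cos(z)))


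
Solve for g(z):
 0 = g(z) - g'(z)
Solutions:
 g(z) = C1*exp(z)


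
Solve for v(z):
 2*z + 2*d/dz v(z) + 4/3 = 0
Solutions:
 v(z) = C1 - z^2/2 - 2*z/3


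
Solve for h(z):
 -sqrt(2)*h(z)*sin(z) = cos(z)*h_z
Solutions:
 h(z) = C1*cos(z)^(sqrt(2))


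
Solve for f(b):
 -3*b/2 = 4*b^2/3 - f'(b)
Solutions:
 f(b) = C1 + 4*b^3/9 + 3*b^2/4


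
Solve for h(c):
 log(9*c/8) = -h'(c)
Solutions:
 h(c) = C1 - c*log(c) + c*log(8/9) + c


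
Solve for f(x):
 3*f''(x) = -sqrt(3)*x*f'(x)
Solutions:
 f(x) = C1 + C2*erf(sqrt(2)*3^(3/4)*x/6)


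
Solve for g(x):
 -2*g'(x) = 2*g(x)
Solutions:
 g(x) = C1*exp(-x)


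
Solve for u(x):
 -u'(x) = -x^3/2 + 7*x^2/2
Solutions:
 u(x) = C1 + x^4/8 - 7*x^3/6


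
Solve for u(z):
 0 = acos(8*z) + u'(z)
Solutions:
 u(z) = C1 - z*acos(8*z) + sqrt(1 - 64*z^2)/8


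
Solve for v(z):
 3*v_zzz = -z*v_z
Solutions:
 v(z) = C1 + Integral(C2*airyai(-3^(2/3)*z/3) + C3*airybi(-3^(2/3)*z/3), z)


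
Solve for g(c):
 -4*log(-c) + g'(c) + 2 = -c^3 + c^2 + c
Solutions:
 g(c) = C1 - c^4/4 + c^3/3 + c^2/2 + 4*c*log(-c) - 6*c


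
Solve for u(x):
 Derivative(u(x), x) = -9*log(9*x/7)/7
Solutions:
 u(x) = C1 - 9*x*log(x)/7 - 18*x*log(3)/7 + 9*x/7 + 9*x*log(7)/7


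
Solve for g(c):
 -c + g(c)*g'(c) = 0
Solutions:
 g(c) = -sqrt(C1 + c^2)
 g(c) = sqrt(C1 + c^2)


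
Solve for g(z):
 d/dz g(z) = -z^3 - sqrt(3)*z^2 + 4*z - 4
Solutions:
 g(z) = C1 - z^4/4 - sqrt(3)*z^3/3 + 2*z^2 - 4*z


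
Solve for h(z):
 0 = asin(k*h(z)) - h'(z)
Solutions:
 Integral(1/asin(_y*k), (_y, h(z))) = C1 + z


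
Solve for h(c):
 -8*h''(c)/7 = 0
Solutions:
 h(c) = C1 + C2*c


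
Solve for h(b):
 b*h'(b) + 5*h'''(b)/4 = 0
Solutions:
 h(b) = C1 + Integral(C2*airyai(-10^(2/3)*b/5) + C3*airybi(-10^(2/3)*b/5), b)


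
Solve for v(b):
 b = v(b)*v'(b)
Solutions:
 v(b) = -sqrt(C1 + b^2)
 v(b) = sqrt(C1 + b^2)


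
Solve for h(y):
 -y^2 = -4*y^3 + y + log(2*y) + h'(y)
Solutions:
 h(y) = C1 + y^4 - y^3/3 - y^2/2 - y*log(y) - y*log(2) + y


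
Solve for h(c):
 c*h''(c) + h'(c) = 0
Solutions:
 h(c) = C1 + C2*log(c)


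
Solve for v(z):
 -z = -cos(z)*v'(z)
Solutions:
 v(z) = C1 + Integral(z/cos(z), z)


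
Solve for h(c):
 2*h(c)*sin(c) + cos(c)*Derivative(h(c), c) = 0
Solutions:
 h(c) = C1*cos(c)^2


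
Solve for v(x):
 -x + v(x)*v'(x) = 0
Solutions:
 v(x) = -sqrt(C1 + x^2)
 v(x) = sqrt(C1 + x^2)


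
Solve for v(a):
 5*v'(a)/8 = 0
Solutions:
 v(a) = C1


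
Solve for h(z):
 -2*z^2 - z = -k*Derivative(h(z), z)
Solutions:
 h(z) = C1 + 2*z^3/(3*k) + z^2/(2*k)


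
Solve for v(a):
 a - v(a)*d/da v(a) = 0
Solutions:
 v(a) = -sqrt(C1 + a^2)
 v(a) = sqrt(C1 + a^2)


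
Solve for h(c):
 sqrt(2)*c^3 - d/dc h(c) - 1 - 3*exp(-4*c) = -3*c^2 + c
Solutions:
 h(c) = C1 + sqrt(2)*c^4/4 + c^3 - c^2/2 - c + 3*exp(-4*c)/4


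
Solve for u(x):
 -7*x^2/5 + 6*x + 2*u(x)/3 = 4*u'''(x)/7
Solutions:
 u(x) = C3*exp(6^(2/3)*7^(1/3)*x/6) + 21*x^2/10 - 9*x + (C1*sin(2^(2/3)*3^(1/6)*7^(1/3)*x/4) + C2*cos(2^(2/3)*3^(1/6)*7^(1/3)*x/4))*exp(-6^(2/3)*7^(1/3)*x/12)


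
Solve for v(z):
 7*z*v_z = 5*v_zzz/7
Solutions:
 v(z) = C1 + Integral(C2*airyai(35^(2/3)*z/5) + C3*airybi(35^(2/3)*z/5), z)


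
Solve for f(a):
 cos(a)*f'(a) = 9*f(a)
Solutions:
 f(a) = C1*sqrt(sin(a) + 1)*(sin(a)^4 + 4*sin(a)^3 + 6*sin(a)^2 + 4*sin(a) + 1)/(sqrt(sin(a) - 1)*(sin(a)^4 - 4*sin(a)^3 + 6*sin(a)^2 - 4*sin(a) + 1))


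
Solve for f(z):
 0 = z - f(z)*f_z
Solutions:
 f(z) = -sqrt(C1 + z^2)
 f(z) = sqrt(C1 + z^2)


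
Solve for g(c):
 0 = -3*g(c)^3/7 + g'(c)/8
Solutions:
 g(c) = -sqrt(14)*sqrt(-1/(C1 + 24*c))/2
 g(c) = sqrt(14)*sqrt(-1/(C1 + 24*c))/2


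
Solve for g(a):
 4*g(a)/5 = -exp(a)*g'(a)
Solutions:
 g(a) = C1*exp(4*exp(-a)/5)


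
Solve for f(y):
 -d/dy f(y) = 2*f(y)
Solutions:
 f(y) = C1*exp(-2*y)


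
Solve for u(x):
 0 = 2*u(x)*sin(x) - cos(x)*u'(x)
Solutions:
 u(x) = C1/cos(x)^2


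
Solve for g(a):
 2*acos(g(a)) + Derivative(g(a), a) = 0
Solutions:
 Integral(1/acos(_y), (_y, g(a))) = C1 - 2*a


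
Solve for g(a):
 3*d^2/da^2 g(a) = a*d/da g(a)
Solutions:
 g(a) = C1 + C2*erfi(sqrt(6)*a/6)


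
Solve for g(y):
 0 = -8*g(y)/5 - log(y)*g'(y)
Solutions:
 g(y) = C1*exp(-8*li(y)/5)


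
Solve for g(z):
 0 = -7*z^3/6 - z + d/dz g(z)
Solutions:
 g(z) = C1 + 7*z^4/24 + z^2/2


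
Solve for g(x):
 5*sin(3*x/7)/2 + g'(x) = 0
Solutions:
 g(x) = C1 + 35*cos(3*x/7)/6


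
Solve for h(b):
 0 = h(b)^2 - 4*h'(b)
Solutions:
 h(b) = -4/(C1 + b)


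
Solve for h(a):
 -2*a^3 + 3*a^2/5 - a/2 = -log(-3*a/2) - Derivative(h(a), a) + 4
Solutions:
 h(a) = C1 + a^4/2 - a^3/5 + a^2/4 - a*log(-a) + a*(-log(3) + log(2) + 5)


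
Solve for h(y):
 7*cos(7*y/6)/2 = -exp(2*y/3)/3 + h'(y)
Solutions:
 h(y) = C1 + exp(2*y/3)/2 + 3*sin(7*y/6)


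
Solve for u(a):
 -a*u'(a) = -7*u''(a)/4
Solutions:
 u(a) = C1 + C2*erfi(sqrt(14)*a/7)


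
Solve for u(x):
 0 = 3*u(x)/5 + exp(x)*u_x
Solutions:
 u(x) = C1*exp(3*exp(-x)/5)


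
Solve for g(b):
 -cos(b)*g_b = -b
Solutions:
 g(b) = C1 + Integral(b/cos(b), b)


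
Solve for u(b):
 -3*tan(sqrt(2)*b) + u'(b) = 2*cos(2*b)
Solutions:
 u(b) = C1 - 3*sqrt(2)*log(cos(sqrt(2)*b))/2 + sin(2*b)


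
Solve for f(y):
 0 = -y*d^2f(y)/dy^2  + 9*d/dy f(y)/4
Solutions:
 f(y) = C1 + C2*y^(13/4)


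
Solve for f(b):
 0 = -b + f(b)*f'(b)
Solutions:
 f(b) = -sqrt(C1 + b^2)
 f(b) = sqrt(C1 + b^2)


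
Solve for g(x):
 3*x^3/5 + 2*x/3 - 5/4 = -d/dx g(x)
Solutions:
 g(x) = C1 - 3*x^4/20 - x^2/3 + 5*x/4


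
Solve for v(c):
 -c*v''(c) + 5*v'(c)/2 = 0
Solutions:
 v(c) = C1 + C2*c^(7/2)


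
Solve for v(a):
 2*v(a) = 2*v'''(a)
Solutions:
 v(a) = C3*exp(a) + (C1*sin(sqrt(3)*a/2) + C2*cos(sqrt(3)*a/2))*exp(-a/2)


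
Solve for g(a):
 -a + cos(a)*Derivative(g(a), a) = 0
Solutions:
 g(a) = C1 + Integral(a/cos(a), a)


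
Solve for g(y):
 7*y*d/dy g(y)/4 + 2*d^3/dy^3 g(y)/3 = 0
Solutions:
 g(y) = C1 + Integral(C2*airyai(-21^(1/3)*y/2) + C3*airybi(-21^(1/3)*y/2), y)


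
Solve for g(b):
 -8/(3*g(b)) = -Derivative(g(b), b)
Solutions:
 g(b) = -sqrt(C1 + 48*b)/3
 g(b) = sqrt(C1 + 48*b)/3


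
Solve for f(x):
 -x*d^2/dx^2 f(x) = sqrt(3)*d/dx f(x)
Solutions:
 f(x) = C1 + C2*x^(1 - sqrt(3))


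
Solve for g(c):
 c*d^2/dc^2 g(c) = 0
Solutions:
 g(c) = C1 + C2*c


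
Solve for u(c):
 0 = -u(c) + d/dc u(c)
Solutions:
 u(c) = C1*exp(c)


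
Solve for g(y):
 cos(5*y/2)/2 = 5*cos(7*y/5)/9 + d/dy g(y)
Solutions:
 g(y) = C1 - 25*sin(7*y/5)/63 + sin(5*y/2)/5


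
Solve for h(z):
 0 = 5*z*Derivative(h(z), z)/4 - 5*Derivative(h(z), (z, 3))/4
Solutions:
 h(z) = C1 + Integral(C2*airyai(z) + C3*airybi(z), z)


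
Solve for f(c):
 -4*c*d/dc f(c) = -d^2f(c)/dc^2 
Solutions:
 f(c) = C1 + C2*erfi(sqrt(2)*c)


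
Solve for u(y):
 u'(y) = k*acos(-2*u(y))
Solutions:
 Integral(1/acos(-2*_y), (_y, u(y))) = C1 + k*y


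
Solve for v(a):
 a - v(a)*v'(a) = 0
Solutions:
 v(a) = -sqrt(C1 + a^2)
 v(a) = sqrt(C1 + a^2)


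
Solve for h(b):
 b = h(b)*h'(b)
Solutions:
 h(b) = -sqrt(C1 + b^2)
 h(b) = sqrt(C1 + b^2)


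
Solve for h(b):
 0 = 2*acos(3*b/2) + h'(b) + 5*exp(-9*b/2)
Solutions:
 h(b) = C1 - 2*b*acos(3*b/2) + 2*sqrt(4 - 9*b^2)/3 + 10*exp(-9*b/2)/9


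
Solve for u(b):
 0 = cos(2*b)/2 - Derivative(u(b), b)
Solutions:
 u(b) = C1 + sin(2*b)/4


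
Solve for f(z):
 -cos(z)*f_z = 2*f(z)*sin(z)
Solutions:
 f(z) = C1*cos(z)^2


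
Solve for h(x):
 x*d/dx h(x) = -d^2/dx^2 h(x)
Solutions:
 h(x) = C1 + C2*erf(sqrt(2)*x/2)


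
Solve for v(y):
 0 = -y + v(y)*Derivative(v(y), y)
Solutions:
 v(y) = -sqrt(C1 + y^2)
 v(y) = sqrt(C1 + y^2)


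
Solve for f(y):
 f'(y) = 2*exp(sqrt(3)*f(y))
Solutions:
 f(y) = sqrt(3)*(2*log(-1/(C1 + 2*y)) - log(3))/6


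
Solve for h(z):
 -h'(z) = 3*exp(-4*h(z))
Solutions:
 h(z) = log(-I*(C1 - 12*z)^(1/4))
 h(z) = log(I*(C1 - 12*z)^(1/4))
 h(z) = log(-(C1 - 12*z)^(1/4))
 h(z) = log(C1 - 12*z)/4


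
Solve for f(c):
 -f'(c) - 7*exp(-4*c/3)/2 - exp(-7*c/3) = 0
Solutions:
 f(c) = C1 + 21*exp(-4*c/3)/8 + 3*exp(-7*c/3)/7


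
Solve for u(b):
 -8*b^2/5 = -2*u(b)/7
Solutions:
 u(b) = 28*b^2/5


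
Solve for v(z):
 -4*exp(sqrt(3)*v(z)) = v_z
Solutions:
 v(z) = sqrt(3)*(2*log(1/(C1 + 4*z)) - log(3))/6


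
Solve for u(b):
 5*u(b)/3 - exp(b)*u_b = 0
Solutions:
 u(b) = C1*exp(-5*exp(-b)/3)


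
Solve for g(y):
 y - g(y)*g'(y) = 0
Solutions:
 g(y) = -sqrt(C1 + y^2)
 g(y) = sqrt(C1 + y^2)


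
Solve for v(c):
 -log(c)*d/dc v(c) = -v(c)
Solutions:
 v(c) = C1*exp(li(c))


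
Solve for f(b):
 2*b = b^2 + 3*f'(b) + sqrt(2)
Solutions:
 f(b) = C1 - b^3/9 + b^2/3 - sqrt(2)*b/3


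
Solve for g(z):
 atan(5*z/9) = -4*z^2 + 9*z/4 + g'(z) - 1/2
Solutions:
 g(z) = C1 + 4*z^3/3 - 9*z^2/8 + z*atan(5*z/9) + z/2 - 9*log(25*z^2 + 81)/10


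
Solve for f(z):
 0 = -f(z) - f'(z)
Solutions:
 f(z) = C1*exp(-z)


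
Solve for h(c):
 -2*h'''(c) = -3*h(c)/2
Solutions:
 h(c) = C3*exp(6^(1/3)*c/2) + (C1*sin(2^(1/3)*3^(5/6)*c/4) + C2*cos(2^(1/3)*3^(5/6)*c/4))*exp(-6^(1/3)*c/4)


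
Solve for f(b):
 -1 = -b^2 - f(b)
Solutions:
 f(b) = 1 - b^2


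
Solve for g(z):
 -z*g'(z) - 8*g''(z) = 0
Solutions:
 g(z) = C1 + C2*erf(z/4)


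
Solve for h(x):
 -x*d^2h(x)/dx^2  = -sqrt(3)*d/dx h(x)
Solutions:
 h(x) = C1 + C2*x^(1 + sqrt(3))


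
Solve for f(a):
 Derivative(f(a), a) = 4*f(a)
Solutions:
 f(a) = C1*exp(4*a)


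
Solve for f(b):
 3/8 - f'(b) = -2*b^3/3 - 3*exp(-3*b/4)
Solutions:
 f(b) = C1 + b^4/6 + 3*b/8 - 4*exp(-3*b/4)


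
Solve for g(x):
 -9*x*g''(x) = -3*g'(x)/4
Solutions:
 g(x) = C1 + C2*x^(13/12)


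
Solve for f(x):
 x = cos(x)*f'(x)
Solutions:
 f(x) = C1 + Integral(x/cos(x), x)


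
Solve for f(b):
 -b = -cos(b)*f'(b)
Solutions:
 f(b) = C1 + Integral(b/cos(b), b)


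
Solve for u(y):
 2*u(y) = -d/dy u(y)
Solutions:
 u(y) = C1*exp(-2*y)


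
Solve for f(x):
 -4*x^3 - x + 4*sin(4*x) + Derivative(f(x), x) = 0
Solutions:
 f(x) = C1 + x^4 + x^2/2 + cos(4*x)


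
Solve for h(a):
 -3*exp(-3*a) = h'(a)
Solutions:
 h(a) = C1 + exp(-3*a)


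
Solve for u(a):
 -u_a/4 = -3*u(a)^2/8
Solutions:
 u(a) = -2/(C1 + 3*a)


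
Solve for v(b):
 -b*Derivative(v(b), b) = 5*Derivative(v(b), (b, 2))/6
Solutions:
 v(b) = C1 + C2*erf(sqrt(15)*b/5)


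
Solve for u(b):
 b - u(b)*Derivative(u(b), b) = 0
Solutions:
 u(b) = -sqrt(C1 + b^2)
 u(b) = sqrt(C1 + b^2)


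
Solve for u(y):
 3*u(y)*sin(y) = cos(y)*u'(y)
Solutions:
 u(y) = C1/cos(y)^3


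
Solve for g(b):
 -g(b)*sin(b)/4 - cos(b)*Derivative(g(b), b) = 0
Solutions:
 g(b) = C1*cos(b)^(1/4)


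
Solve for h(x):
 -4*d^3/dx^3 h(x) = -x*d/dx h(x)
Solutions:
 h(x) = C1 + Integral(C2*airyai(2^(1/3)*x/2) + C3*airybi(2^(1/3)*x/2), x)


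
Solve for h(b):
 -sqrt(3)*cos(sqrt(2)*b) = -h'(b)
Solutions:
 h(b) = C1 + sqrt(6)*sin(sqrt(2)*b)/2


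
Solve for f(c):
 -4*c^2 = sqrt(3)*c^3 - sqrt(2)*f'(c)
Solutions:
 f(c) = C1 + sqrt(6)*c^4/8 + 2*sqrt(2)*c^3/3


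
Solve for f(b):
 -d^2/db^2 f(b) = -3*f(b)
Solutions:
 f(b) = C1*exp(-sqrt(3)*b) + C2*exp(sqrt(3)*b)


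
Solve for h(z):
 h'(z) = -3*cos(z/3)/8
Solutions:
 h(z) = C1 - 9*sin(z/3)/8


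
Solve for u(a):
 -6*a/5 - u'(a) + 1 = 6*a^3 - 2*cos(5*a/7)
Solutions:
 u(a) = C1 - 3*a^4/2 - 3*a^2/5 + a + 14*sin(5*a/7)/5


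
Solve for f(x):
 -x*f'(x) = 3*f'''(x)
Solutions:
 f(x) = C1 + Integral(C2*airyai(-3^(2/3)*x/3) + C3*airybi(-3^(2/3)*x/3), x)


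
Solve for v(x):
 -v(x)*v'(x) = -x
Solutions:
 v(x) = -sqrt(C1 + x^2)
 v(x) = sqrt(C1 + x^2)


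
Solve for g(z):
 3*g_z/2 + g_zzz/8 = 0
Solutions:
 g(z) = C1 + C2*sin(2*sqrt(3)*z) + C3*cos(2*sqrt(3)*z)


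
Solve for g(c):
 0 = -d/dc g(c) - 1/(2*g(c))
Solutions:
 g(c) = -sqrt(C1 - c)
 g(c) = sqrt(C1 - c)


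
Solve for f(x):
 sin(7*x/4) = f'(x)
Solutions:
 f(x) = C1 - 4*cos(7*x/4)/7


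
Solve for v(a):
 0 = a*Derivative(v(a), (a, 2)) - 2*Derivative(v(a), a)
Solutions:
 v(a) = C1 + C2*a^3


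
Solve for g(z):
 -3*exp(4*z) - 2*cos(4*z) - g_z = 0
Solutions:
 g(z) = C1 - 3*exp(4*z)/4 - sin(4*z)/2


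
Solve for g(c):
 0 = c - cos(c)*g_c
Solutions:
 g(c) = C1 + Integral(c/cos(c), c)


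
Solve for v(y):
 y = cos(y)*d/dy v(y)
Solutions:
 v(y) = C1 + Integral(y/cos(y), y)


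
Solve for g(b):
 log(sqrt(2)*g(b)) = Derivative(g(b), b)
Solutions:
 -2*Integral(1/(2*log(_y) + log(2)), (_y, g(b))) = C1 - b


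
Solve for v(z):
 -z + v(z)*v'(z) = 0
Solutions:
 v(z) = -sqrt(C1 + z^2)
 v(z) = sqrt(C1 + z^2)


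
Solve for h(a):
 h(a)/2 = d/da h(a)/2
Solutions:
 h(a) = C1*exp(a)


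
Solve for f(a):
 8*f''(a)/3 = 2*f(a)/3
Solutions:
 f(a) = C1*exp(-a/2) + C2*exp(a/2)


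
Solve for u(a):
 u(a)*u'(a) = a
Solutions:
 u(a) = -sqrt(C1 + a^2)
 u(a) = sqrt(C1 + a^2)


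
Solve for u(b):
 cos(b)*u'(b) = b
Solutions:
 u(b) = C1 + Integral(b/cos(b), b)


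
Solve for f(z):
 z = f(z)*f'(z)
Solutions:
 f(z) = -sqrt(C1 + z^2)
 f(z) = sqrt(C1 + z^2)


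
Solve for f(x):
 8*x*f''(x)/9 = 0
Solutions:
 f(x) = C1 + C2*x


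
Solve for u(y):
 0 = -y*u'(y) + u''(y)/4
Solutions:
 u(y) = C1 + C2*erfi(sqrt(2)*y)


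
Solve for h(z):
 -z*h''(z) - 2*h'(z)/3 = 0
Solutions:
 h(z) = C1 + C2*z^(1/3)


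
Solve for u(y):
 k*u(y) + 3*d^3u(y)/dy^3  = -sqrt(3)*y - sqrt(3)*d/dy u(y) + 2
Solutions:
 u(y) = C1*exp(2^(1/3)*y*(-2^(1/3)*(9*k + sqrt(3)*sqrt(27*k^2 + 4*sqrt(3)))^(1/3) + 2*sqrt(3)/(9*k + sqrt(3)*sqrt(27*k^2 + 4*sqrt(3)))^(1/3))/6) + C2*exp(2^(1/3)*y*(2^(1/3)*(9*k + sqrt(3)*sqrt(27*k^2 + 4*sqrt(3)))^(1/3) - 2^(1/3)*sqrt(3)*I*(9*k + sqrt(3)*sqrt(27*k^2 + 4*sqrt(3)))^(1/3) + 8*sqrt(3)/((-1 + sqrt(3)*I)*(9*k + sqrt(3)*sqrt(27*k^2 + 4*sqrt(3)))^(1/3)))/12) + C3*exp(2^(1/3)*y*(2^(1/3)*(9*k + sqrt(3)*sqrt(27*k^2 + 4*sqrt(3)))^(1/3) + 2^(1/3)*sqrt(3)*I*(9*k + sqrt(3)*sqrt(27*k^2 + 4*sqrt(3)))^(1/3) - 8*sqrt(3)/((1 + sqrt(3)*I)*(9*k + sqrt(3)*sqrt(27*k^2 + 4*sqrt(3)))^(1/3)))/12) - sqrt(3)*y/k + 2/k + 3/k^2


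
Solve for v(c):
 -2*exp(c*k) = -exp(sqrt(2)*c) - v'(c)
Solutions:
 v(c) = C1 - sqrt(2)*exp(sqrt(2)*c)/2 + 2*exp(c*k)/k


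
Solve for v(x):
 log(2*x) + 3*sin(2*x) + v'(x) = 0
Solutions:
 v(x) = C1 - x*log(x) - x*log(2) + x + 3*cos(2*x)/2


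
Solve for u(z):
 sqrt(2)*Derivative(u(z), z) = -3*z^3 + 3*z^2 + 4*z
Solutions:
 u(z) = C1 - 3*sqrt(2)*z^4/8 + sqrt(2)*z^3/2 + sqrt(2)*z^2


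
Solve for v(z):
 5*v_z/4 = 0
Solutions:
 v(z) = C1


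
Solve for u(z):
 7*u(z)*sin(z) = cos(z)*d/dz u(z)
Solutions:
 u(z) = C1/cos(z)^7


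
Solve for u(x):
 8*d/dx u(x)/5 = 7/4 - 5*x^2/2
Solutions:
 u(x) = C1 - 25*x^3/48 + 35*x/32


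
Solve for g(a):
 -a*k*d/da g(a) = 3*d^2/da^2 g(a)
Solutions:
 g(a) = Piecewise((-sqrt(6)*sqrt(pi)*C1*erf(sqrt(6)*a*sqrt(k)/6)/(2*sqrt(k)) - C2, (k > 0) | (k < 0)), (-C1*a - C2, True))


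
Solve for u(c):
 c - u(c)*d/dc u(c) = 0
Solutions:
 u(c) = -sqrt(C1 + c^2)
 u(c) = sqrt(C1 + c^2)


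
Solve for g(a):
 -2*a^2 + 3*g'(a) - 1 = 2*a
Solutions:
 g(a) = C1 + 2*a^3/9 + a^2/3 + a/3


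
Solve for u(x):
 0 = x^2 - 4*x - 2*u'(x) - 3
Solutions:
 u(x) = C1 + x^3/6 - x^2 - 3*x/2


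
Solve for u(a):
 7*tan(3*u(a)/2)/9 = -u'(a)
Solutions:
 u(a) = -2*asin(C1*exp(-7*a/6))/3 + 2*pi/3
 u(a) = 2*asin(C1*exp(-7*a/6))/3


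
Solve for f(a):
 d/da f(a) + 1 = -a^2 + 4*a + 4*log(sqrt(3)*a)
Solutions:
 f(a) = C1 - a^3/3 + 2*a^2 + 4*a*log(a) - 5*a + a*log(9)


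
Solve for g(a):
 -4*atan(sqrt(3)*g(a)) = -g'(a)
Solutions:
 Integral(1/atan(sqrt(3)*_y), (_y, g(a))) = C1 + 4*a


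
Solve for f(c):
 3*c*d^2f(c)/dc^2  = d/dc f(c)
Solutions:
 f(c) = C1 + C2*c^(4/3)


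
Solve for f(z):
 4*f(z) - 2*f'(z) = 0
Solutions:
 f(z) = C1*exp(2*z)


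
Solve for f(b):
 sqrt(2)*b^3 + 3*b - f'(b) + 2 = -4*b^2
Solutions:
 f(b) = C1 + sqrt(2)*b^4/4 + 4*b^3/3 + 3*b^2/2 + 2*b


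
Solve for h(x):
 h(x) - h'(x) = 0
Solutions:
 h(x) = C1*exp(x)


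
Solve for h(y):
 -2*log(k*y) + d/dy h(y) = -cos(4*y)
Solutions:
 h(y) = C1 + 2*y*log(k*y) - 2*y - sin(4*y)/4


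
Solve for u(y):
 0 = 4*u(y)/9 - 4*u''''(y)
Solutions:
 u(y) = C1*exp(-sqrt(3)*y/3) + C2*exp(sqrt(3)*y/3) + C3*sin(sqrt(3)*y/3) + C4*cos(sqrt(3)*y/3)


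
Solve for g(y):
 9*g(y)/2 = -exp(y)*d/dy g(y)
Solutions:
 g(y) = C1*exp(9*exp(-y)/2)


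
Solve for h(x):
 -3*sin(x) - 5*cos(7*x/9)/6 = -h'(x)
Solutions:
 h(x) = C1 + 15*sin(7*x/9)/14 - 3*cos(x)


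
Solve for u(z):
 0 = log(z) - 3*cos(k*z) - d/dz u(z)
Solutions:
 u(z) = C1 + z*log(z) - z - 3*Piecewise((sin(k*z)/k, Ne(k, 0)), (z, True))


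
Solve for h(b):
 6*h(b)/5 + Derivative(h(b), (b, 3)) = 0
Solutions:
 h(b) = C3*exp(-5^(2/3)*6^(1/3)*b/5) + (C1*sin(2^(1/3)*3^(5/6)*5^(2/3)*b/10) + C2*cos(2^(1/3)*3^(5/6)*5^(2/3)*b/10))*exp(5^(2/3)*6^(1/3)*b/10)


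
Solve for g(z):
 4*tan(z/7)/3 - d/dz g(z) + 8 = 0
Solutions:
 g(z) = C1 + 8*z - 28*log(cos(z/7))/3


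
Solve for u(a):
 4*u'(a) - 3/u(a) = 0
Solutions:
 u(a) = -sqrt(C1 + 6*a)/2
 u(a) = sqrt(C1 + 6*a)/2


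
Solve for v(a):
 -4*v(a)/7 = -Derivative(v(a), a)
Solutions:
 v(a) = C1*exp(4*a/7)


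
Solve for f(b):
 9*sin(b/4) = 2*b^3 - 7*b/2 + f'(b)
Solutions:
 f(b) = C1 - b^4/2 + 7*b^2/4 - 36*cos(b/4)


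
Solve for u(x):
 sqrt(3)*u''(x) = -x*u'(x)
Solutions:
 u(x) = C1 + C2*erf(sqrt(2)*3^(3/4)*x/6)


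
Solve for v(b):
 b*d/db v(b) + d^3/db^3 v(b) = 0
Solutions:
 v(b) = C1 + Integral(C2*airyai(-b) + C3*airybi(-b), b)


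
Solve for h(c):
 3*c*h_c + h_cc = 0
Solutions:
 h(c) = C1 + C2*erf(sqrt(6)*c/2)


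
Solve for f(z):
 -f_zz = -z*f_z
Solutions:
 f(z) = C1 + C2*erfi(sqrt(2)*z/2)


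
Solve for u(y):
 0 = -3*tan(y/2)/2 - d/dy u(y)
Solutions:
 u(y) = C1 + 3*log(cos(y/2))


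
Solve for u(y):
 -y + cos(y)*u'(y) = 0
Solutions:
 u(y) = C1 + Integral(y/cos(y), y)


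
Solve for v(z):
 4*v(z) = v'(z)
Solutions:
 v(z) = C1*exp(4*z)


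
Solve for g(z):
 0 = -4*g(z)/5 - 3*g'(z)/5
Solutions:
 g(z) = C1*exp(-4*z/3)


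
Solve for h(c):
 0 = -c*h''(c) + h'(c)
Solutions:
 h(c) = C1 + C2*c^2


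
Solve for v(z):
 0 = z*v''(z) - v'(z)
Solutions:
 v(z) = C1 + C2*z^2


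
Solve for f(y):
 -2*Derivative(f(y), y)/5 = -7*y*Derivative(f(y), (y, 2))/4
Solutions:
 f(y) = C1 + C2*y^(43/35)


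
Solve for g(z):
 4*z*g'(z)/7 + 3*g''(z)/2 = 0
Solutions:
 g(z) = C1 + C2*erf(2*sqrt(21)*z/21)


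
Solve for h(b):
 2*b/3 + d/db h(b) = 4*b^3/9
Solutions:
 h(b) = C1 + b^4/9 - b^2/3


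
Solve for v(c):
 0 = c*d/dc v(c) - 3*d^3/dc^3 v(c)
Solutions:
 v(c) = C1 + Integral(C2*airyai(3^(2/3)*c/3) + C3*airybi(3^(2/3)*c/3), c)


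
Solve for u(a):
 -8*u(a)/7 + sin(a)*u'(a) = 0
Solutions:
 u(a) = C1*(cos(a) - 1)^(4/7)/(cos(a) + 1)^(4/7)


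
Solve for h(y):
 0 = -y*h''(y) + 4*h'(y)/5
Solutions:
 h(y) = C1 + C2*y^(9/5)


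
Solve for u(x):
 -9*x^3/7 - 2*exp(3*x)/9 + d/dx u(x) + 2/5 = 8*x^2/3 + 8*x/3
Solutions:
 u(x) = C1 + 9*x^4/28 + 8*x^3/9 + 4*x^2/3 - 2*x/5 + 2*exp(3*x)/27


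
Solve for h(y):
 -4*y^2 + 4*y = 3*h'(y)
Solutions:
 h(y) = C1 - 4*y^3/9 + 2*y^2/3


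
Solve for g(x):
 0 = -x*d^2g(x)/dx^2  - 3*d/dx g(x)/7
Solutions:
 g(x) = C1 + C2*x^(4/7)


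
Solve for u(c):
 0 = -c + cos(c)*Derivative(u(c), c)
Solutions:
 u(c) = C1 + Integral(c/cos(c), c)


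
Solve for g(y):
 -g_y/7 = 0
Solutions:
 g(y) = C1


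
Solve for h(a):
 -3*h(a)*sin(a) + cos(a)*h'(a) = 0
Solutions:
 h(a) = C1/cos(a)^3


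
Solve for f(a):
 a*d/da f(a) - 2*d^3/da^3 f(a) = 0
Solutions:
 f(a) = C1 + Integral(C2*airyai(2^(2/3)*a/2) + C3*airybi(2^(2/3)*a/2), a)


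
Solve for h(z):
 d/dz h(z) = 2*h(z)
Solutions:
 h(z) = C1*exp(2*z)


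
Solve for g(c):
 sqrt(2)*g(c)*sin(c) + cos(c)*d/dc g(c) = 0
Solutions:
 g(c) = C1*cos(c)^(sqrt(2))


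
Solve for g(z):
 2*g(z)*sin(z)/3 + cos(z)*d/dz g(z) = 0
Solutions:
 g(z) = C1*cos(z)^(2/3)


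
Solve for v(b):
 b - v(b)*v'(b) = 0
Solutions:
 v(b) = -sqrt(C1 + b^2)
 v(b) = sqrt(C1 + b^2)


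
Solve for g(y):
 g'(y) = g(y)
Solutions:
 g(y) = C1*exp(y)


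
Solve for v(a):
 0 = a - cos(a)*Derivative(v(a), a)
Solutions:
 v(a) = C1 + Integral(a/cos(a), a)


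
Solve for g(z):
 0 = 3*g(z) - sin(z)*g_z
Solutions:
 g(z) = C1*(cos(z) - 1)^(3/2)/(cos(z) + 1)^(3/2)


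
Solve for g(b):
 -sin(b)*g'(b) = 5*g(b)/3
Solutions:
 g(b) = C1*(cos(b) + 1)^(5/6)/(cos(b) - 1)^(5/6)


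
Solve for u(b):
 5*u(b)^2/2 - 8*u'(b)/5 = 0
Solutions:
 u(b) = -16/(C1 + 25*b)


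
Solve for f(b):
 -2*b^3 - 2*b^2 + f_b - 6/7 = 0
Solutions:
 f(b) = C1 + b^4/2 + 2*b^3/3 + 6*b/7


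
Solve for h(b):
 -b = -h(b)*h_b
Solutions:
 h(b) = -sqrt(C1 + b^2)
 h(b) = sqrt(C1 + b^2)


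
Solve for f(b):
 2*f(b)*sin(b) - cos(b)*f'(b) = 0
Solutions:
 f(b) = C1/cos(b)^2


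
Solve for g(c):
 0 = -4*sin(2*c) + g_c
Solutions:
 g(c) = C1 - 2*cos(2*c)


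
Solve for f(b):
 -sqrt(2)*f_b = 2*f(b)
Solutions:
 f(b) = C1*exp(-sqrt(2)*b)


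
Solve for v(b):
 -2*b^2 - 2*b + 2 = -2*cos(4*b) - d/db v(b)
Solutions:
 v(b) = C1 + 2*b^3/3 + b^2 - 2*b - sin(4*b)/2
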